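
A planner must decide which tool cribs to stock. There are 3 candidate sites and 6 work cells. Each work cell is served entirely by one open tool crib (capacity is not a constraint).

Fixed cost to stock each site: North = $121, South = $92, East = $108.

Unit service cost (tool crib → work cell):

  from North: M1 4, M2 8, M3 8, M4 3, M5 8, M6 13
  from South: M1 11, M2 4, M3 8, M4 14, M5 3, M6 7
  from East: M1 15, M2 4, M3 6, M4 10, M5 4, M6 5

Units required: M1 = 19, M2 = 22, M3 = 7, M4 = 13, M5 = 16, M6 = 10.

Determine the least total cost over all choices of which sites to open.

Minimum total cost: 588

For any fixed open set, each work cell goes to its cheapest open site; total = fixed + service.
{North, East}: M1→North 4·19=76, M2→East 4·22=88, M3→East 6·7=42, M4→North 3·13=39, M5→East 4·16=64, M6→East 5·10=50. Service 359; fixed 229; total 588.
{North, South}: service 377 + fixed 213 = 590
{North, South, East}: M1→North 4·19=76, M2→South 4·22=88, M3→East 6·7=42, M4→North 3·13=39, M5→South 3·16=48, M6→East 5·10=50. Service 343; fixed 321; total 664.
{South}: M1→South 11·19=209, M2→South 4·22=88, M3→South 8·7=56, M4→South 14·13=182, M5→South 3·16=48, M6→South 7·10=70. Service 653; fixed 92; total 745.
(All 7 nonempty subsets were checked; North and East is lowest.)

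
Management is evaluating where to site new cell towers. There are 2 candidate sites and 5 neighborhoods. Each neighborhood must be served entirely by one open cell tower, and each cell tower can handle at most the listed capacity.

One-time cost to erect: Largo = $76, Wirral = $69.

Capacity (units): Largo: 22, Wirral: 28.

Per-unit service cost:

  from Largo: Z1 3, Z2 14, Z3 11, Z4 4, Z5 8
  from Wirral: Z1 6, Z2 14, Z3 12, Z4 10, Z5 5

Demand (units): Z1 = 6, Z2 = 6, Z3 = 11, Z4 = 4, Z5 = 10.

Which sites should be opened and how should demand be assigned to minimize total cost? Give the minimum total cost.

Open {Largo, Wirral}: Z1→Largo 3·6=18, Z2→Wirral 14·6=84, Z3→Largo 11·11=121, Z4→Largo 4·4=16, Z5→Wirral 5·10=50.
Loads: Largo carries 21/22, Wirral carries 16/28. Service 289; fixed 145; total 434.
Next best feasible plan costs 445.

Minimum total cost: 434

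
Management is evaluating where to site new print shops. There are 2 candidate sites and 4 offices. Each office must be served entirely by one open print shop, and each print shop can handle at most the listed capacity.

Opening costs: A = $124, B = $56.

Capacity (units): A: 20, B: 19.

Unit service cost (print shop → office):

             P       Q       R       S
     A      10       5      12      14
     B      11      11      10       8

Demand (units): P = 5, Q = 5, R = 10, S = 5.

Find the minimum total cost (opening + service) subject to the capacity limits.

Minimum total cost: 395

Open {A, B}: P→A 10·5=50, Q→A 5·5=25, R→B 10·10=100, S→B 8·5=40.
Loads: A carries 10/20, B carries 15/19. Service 215; fixed 180; total 395.
Next best feasible plan costs 415.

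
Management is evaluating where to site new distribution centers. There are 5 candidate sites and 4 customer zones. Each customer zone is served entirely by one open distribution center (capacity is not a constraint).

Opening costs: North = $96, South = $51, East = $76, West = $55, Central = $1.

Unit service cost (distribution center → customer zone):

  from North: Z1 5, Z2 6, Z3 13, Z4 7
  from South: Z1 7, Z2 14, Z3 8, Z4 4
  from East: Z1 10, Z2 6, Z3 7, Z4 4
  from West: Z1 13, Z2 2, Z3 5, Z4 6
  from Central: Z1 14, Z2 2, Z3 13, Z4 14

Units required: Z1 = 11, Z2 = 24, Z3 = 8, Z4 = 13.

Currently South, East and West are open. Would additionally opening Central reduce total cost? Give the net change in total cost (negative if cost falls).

No — net change +1 (cost rises by 1).

Current service cost with {South, East, West}: 217.
Adding Central: each customer zone re-picks its cheapest; new service cost 217, saving 0.
Extra fixed cost: 1. Net change = 1 − 0 = 1.
(Totals: 399 → 400.)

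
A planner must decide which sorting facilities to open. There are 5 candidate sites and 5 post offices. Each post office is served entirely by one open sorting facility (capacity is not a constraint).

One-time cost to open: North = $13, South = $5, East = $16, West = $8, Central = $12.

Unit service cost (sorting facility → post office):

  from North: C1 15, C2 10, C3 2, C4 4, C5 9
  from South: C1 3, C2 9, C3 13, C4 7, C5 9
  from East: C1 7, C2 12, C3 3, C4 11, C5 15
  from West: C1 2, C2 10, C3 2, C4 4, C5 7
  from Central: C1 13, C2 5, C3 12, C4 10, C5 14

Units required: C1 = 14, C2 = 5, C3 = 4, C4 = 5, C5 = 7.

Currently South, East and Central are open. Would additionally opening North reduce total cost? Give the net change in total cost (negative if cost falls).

Yes — net change −6 (cost falls by 6).

Current service cost with {South, East, Central}: 177.
Adding North: each post office re-picks its cheapest; new service cost 158, saving 19.
Extra fixed cost: 13. Net change = 13 − 19 = -6.
(Totals: 210 → 204.)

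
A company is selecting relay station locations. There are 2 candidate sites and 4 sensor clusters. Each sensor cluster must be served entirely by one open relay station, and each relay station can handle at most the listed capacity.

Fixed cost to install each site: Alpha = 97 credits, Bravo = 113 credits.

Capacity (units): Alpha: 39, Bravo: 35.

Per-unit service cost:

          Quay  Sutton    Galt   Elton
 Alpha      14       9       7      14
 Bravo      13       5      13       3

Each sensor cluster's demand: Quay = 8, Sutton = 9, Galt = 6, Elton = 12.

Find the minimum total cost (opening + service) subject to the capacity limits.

Minimum total cost: 376

Open {Bravo}: Quay→Bravo 13·8=104, Sutton→Bravo 5·9=45, Galt→Bravo 13·6=78, Elton→Bravo 3·12=36.
Loads: Bravo carries 35/35. Service 263; fixed 113; total 376.
Next best feasible plan costs 437.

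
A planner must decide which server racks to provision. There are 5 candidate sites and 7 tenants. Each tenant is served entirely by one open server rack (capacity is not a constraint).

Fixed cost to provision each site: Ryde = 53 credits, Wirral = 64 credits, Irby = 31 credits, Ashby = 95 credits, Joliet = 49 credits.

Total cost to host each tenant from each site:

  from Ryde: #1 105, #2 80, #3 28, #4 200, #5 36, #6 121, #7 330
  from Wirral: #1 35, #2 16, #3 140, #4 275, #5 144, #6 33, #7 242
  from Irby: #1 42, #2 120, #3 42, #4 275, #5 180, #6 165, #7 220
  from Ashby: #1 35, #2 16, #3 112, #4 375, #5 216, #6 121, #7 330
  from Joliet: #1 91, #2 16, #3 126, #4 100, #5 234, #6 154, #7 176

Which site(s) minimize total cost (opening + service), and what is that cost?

Open Ryde, Wirral and Joliet; minimum total cost 590.

For any fixed open set, each tenant goes to its cheapest open site; total = fixed + service.
{Ryde, Wirral, Joliet}: #1→Wirral 35, #2→Wirral 16, #3→Ryde 28, #4→Joliet 100, #5→Ryde 36, #6→Wirral 33, #7→Joliet 176. Service 424; fixed 166; total 590.
{Ryde, Wirral, Irby, Joliet}: #1→Wirral 35, #2→Wirral 16, #3→Ryde 28, #4→Joliet 100, #5→Ryde 36, #6→Wirral 33, #7→Joliet 176. Service 424; fixed 197; total 621.
{Ryde, Irby, Joliet}: service 519 + fixed 133 = 652
{Ryde, Wirral, Irby, Ashby, Joliet}: #1→Wirral 35, #2→Wirral 16, #3→Ryde 28, #4→Joliet 100, #5→Ryde 36, #6→Wirral 33, #7→Joliet 176. Service 424; fixed 292; total 716.
No other subset beats 590.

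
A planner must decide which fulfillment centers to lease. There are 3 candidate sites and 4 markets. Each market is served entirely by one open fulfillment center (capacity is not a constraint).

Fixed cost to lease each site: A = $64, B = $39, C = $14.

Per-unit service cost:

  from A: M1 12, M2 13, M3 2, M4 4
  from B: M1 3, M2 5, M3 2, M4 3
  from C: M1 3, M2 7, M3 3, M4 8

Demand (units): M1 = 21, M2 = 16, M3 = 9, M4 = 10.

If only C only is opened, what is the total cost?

Total cost: 296

Each market is assigned to its cheapest site among the open ones.
{C}: M1→C 3·21=63, M2→C 7·16=112, M3→C 3·9=27, M4→C 8·10=80. Service 282; fixed 14; total 296.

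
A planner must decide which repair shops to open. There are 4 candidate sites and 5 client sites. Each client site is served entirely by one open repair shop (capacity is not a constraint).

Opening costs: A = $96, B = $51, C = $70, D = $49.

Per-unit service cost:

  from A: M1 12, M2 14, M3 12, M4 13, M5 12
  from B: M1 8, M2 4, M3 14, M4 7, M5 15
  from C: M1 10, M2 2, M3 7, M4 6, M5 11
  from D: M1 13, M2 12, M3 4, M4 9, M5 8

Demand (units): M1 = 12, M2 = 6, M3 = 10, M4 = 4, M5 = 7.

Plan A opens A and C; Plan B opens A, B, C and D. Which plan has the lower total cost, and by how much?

Plan A: {A, C}: M1→C 10·12=120, M2→C 2·6=12, M3→C 7·10=70, M4→C 6·4=24, M5→C 11·7=77. Service 303; fixed 166; total 469.
Plan B: {A, B, C, D}: M1→B 8·12=96, M2→C 2·6=12, M3→D 4·10=40, M4→C 6·4=24, M5→D 8·7=56. Service 228; fixed 266; total 494.
Difference: |469 − 494| = 25.

Plan A is cheaper by 25.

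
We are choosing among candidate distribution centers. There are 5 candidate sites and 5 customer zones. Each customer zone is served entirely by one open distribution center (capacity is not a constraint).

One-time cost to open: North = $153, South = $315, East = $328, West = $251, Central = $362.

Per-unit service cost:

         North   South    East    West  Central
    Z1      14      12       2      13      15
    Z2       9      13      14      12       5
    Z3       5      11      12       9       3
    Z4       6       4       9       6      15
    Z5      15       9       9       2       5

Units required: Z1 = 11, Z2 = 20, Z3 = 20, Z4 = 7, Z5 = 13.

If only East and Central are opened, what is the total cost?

Each customer zone is assigned to its cheapest site among the open ones.
{East, Central}: Z1→East 2·11=22, Z2→Central 5·20=100, Z3→Central 3·20=60, Z4→East 9·7=63, Z5→Central 5·13=65. Service 310; fixed 690; total 1000.

Total cost: 1000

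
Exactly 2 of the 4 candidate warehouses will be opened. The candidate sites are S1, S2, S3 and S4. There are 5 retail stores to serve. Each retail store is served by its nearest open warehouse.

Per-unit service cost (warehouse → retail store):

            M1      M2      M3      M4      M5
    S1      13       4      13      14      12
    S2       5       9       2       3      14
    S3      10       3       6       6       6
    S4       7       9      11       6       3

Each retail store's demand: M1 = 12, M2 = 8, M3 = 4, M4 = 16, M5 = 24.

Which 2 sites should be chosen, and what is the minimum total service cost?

With exactly 2 open, each retail store uses its cheapest among the chosen.
{S2, S4}: M1→S2 5·12=60, M2→S2 9·8=72, M3→S2 2·4=8, M4→S2 3·16=48, M5→S4 3·24=72. Service cost 260.
{S2, S3}: service cost 284
{S3, S4}: service cost 300
Among all 6 size-2 choices, {S2, S4} is lowest.

Choose S2 and S4; total service cost 260.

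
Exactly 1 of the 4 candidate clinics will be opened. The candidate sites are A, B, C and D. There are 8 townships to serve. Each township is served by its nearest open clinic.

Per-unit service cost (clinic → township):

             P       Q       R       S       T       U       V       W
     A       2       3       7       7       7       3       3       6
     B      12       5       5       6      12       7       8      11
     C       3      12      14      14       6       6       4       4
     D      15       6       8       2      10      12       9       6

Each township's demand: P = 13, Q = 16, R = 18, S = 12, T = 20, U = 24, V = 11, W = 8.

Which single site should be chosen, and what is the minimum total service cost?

With exactly 1 open, each township uses its cheapest among the chosen.
{A}: P→A 2·13=26, Q→A 3·16=48, R→A 7·18=126, S→A 7·12=84, T→A 7·20=140, U→A 3·24=72, V→A 3·11=33, W→A 6·8=48. Service cost 577.
{B}: service cost 982
{C}: service cost 991
Among all 4 size-1 choices, {A} is lowest.

Choose A only; total service cost 577.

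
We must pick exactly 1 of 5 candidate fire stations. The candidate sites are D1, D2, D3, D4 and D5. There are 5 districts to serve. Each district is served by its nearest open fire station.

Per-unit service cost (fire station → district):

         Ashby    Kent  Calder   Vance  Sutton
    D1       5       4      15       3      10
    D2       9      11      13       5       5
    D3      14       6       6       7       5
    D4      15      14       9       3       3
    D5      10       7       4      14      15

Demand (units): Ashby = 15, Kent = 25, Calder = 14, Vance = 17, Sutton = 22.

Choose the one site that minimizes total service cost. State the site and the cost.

With exactly 1 open, each district uses its cheapest among the chosen.
{D1}: Ashby→D1 5·15=75, Kent→D1 4·25=100, Calder→D1 15·14=210, Vance→D1 3·17=51, Sutton→D1 10·22=220. Service cost 656.
{D3}: service cost 673
{D2}: service cost 787
Among all 5 size-1 choices, {D1} is lowest.

Choose D1 only; total service cost 656.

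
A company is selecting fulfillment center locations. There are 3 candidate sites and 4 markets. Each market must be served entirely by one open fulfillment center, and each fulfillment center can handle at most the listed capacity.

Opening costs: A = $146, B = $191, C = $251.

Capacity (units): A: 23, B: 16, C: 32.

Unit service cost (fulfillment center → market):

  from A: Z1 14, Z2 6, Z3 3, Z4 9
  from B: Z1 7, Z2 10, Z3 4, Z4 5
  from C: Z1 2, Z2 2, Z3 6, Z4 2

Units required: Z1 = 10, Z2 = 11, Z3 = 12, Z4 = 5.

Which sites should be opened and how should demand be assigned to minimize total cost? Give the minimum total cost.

Minimum total cost: 485

Open {A, C}: Z1→C 2·10=20, Z2→C 2·11=22, Z3→A 3·12=36, Z4→C 2·5=10.
Loads: A carries 12/23, C carries 26/32. Service 88; fixed 397; total 485.
Next best feasible plan costs 520.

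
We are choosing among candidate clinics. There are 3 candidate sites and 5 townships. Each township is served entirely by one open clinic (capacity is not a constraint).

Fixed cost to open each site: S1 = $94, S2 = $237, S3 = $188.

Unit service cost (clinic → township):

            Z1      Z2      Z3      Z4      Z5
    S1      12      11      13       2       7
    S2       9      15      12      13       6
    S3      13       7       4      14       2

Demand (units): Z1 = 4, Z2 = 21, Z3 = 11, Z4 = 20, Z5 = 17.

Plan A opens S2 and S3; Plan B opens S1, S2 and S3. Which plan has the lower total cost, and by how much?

Plan A: {S2, S3}: Z1→S2 9·4=36, Z2→S3 7·21=147, Z3→S3 4·11=44, Z4→S2 13·20=260, Z5→S3 2·17=34. Service 521; fixed 425; total 946.
Plan B: {S1, S2, S3}: Z1→S2 9·4=36, Z2→S3 7·21=147, Z3→S3 4·11=44, Z4→S1 2·20=40, Z5→S3 2·17=34. Service 301; fixed 519; total 820.
Difference: |946 − 820| = 126.

Plan B is cheaper by 126.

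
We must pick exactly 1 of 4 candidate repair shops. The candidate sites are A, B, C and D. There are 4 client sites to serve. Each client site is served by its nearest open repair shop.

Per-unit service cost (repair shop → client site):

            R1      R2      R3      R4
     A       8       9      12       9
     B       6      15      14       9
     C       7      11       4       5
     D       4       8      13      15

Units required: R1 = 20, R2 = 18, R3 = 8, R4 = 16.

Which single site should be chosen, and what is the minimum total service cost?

Choose C only; total service cost 450.

With exactly 1 open, each client site uses its cheapest among the chosen.
{C}: R1→C 7·20=140, R2→C 11·18=198, R3→C 4·8=32, R4→C 5·16=80. Service cost 450.
{A}: service cost 562
{D}: service cost 568
Among all 4 size-1 choices, {C} is lowest.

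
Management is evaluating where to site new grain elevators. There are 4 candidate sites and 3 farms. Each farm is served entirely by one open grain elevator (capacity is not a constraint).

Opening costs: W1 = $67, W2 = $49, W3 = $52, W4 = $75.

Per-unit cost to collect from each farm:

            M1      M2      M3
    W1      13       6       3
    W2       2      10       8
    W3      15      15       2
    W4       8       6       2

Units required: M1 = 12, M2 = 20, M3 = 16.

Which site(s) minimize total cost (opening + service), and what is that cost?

Open W2 and W4; minimum total cost 300.

For any fixed open set, each farm goes to its cheapest open site; total = fixed + service.
{W2, W4}: M1→W2 2·12=24, M2→W4 6·20=120, M3→W4 2·16=32. Service 176; fixed 124; total 300.
{W1, W2}: M1→W2 2·12=24, M2→W1 6·20=120, M3→W1 3·16=48. Service 192; fixed 116; total 308.
{W4}: service 248 + fixed 75 = 323
{W1, W2, W3, W4}: service 176 + fixed 243 = 419
No other subset beats 300.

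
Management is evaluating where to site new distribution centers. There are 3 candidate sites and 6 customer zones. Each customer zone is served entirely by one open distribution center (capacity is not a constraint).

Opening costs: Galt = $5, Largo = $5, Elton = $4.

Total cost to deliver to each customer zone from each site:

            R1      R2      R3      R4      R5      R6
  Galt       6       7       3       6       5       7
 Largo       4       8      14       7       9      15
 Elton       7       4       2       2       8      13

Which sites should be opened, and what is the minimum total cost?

For any fixed open set, each customer zone goes to its cheapest open site; total = fixed + service.
{Galt, Elton}: R1→Galt 6, R2→Elton 4, R3→Elton 2, R4→Elton 2, R5→Galt 5, R6→Galt 7. Service 26; fixed 9; total 35.
{Galt, Largo, Elton}: service 24 + fixed 14 = 38
{Galt}: R1→Galt 6, R2→Galt 7, R3→Galt 3, R4→Galt 6, R5→Galt 5, R6→Galt 7. Service 34; fixed 5; total 39.
{Elton}: R1→Elton 7, R2→Elton 4, R3→Elton 2, R4→Elton 2, R5→Elton 8, R6→Elton 13. Service 36; fixed 4; total 40.
No other subset beats 35.

Open Galt and Elton; minimum total cost 35.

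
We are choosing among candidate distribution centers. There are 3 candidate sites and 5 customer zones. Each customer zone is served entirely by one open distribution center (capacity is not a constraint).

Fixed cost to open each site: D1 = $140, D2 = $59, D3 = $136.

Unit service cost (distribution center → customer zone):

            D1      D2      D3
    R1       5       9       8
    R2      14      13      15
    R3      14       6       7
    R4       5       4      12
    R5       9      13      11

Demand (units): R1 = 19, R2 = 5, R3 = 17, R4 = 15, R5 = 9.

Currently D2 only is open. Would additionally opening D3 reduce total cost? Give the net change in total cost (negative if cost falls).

No — net change +99 (cost rises by 99).

Current service cost with {D2}: 515.
Adding D3: each customer zone re-picks its cheapest; new service cost 478, saving 37.
Extra fixed cost: 136. Net change = 136 − 37 = 99.
(Totals: 574 → 673.)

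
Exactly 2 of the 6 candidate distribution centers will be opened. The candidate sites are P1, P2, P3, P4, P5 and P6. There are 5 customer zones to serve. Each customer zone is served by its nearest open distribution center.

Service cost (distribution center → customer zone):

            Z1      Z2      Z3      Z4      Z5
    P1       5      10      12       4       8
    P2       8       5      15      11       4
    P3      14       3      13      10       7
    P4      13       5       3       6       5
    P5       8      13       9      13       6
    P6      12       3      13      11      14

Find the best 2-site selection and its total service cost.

Choose P1 and P4; total service cost 22.

With exactly 2 open, each customer zone uses its cheapest among the chosen.
{P1, P4}: Z1→P1 5, Z2→P4 5, Z3→P4 3, Z4→P1 4, Z5→P4 5. Service cost 22.
{P2, P4}: service cost 26
{P4, P5}: service cost 27
Among all 15 size-2 choices, {P1, P4} is lowest.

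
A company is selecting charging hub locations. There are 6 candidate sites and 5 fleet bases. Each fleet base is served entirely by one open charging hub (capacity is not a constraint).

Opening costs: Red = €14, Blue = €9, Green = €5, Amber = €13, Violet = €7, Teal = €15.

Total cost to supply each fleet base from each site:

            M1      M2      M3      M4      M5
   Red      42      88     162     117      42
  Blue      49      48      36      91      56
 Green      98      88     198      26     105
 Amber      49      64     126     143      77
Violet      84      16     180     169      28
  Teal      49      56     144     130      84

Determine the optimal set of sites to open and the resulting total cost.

For any fixed open set, each fleet base goes to its cheapest open site; total = fixed + service.
{Blue, Green, Violet}: M1→Blue 49, M2→Violet 16, M3→Blue 36, M4→Green 26, M5→Violet 28. Service 155; fixed 21; total 176.
{Red, Blue, Green, Violet}: M1→Red 42, M2→Violet 16, M3→Blue 36, M4→Green 26, M5→Violet 28. Service 148; fixed 35; total 183.
{Blue, Green, Amber, Violet}: service 155 + fixed 34 = 189
{Red, Blue, Green, Amber, Violet, Teal}: M1→Red 42, M2→Violet 16, M3→Blue 36, M4→Green 26, M5→Violet 28. Service 148; fixed 63; total 211.
No other subset beats 176.

Open Blue, Green and Violet; minimum total cost 176.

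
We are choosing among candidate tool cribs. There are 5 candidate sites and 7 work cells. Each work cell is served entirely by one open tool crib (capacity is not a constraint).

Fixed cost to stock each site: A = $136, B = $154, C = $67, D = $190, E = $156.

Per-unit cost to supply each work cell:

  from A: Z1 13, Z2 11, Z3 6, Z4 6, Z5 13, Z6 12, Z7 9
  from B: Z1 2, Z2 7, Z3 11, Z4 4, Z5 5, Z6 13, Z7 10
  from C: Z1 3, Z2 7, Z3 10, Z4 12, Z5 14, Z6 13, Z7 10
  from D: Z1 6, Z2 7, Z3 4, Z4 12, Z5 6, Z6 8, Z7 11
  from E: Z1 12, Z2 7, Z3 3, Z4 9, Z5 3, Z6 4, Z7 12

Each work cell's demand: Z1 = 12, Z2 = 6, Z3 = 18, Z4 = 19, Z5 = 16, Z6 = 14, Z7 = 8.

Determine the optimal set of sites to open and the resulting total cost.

Open B and E; minimum total cost 690.

For any fixed open set, each work cell goes to its cheapest open site; total = fixed + service.
{B, E}: Z1→B 2·12=24, Z2→B 7·6=42, Z3→E 3·18=54, Z4→B 4·19=76, Z5→E 3·16=48, Z6→E 4·14=56, Z7→B 10·8=80. Service 380; fixed 310; total 690.
{C, E}: service 487 + fixed 223 = 710
{B, C, E}: service 380 + fixed 377 = 757
{A, B, C, D, E}: service 372 + fixed 703 = 1075
No other subset beats 690.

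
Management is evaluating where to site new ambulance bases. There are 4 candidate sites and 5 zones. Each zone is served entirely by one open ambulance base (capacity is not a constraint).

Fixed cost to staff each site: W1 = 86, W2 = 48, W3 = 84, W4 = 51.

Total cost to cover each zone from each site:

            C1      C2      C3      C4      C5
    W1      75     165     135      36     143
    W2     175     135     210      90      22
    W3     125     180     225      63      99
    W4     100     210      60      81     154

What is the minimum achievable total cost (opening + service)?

Minimum total cost: 497

For any fixed open set, each zone goes to its cheapest open site; total = fixed + service.
{W2, W4}: C1→W4 100, C2→W2 135, C3→W4 60, C4→W4 81, C5→W2 22. Service 398; fixed 99; total 497.
{W1, W2, W4}: service 328 + fixed 185 = 513
{W1, W2}: C1→W1 75, C2→W2 135, C3→W1 135, C4→W1 36, C5→W2 22. Service 403; fixed 134; total 537.
{W1, W2, W3, W4}: C1→W1 75, C2→W2 135, C3→W4 60, C4→W1 36, C5→W2 22. Service 328; fixed 269; total 597.
(All 15 nonempty subsets were checked; W2 and W4 is lowest.)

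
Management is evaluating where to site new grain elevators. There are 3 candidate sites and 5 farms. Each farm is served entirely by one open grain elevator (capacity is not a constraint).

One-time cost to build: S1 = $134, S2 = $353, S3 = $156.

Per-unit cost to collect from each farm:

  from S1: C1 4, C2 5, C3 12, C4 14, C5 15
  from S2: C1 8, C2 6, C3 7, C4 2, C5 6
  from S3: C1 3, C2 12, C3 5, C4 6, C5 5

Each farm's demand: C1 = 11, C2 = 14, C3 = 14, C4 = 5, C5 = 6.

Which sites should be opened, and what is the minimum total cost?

Open S3 only; minimum total cost 487.

For any fixed open set, each farm goes to its cheapest open site; total = fixed + service.
{S3}: C1→S3 3·11=33, C2→S3 12·14=168, C3→S3 5·14=70, C4→S3 6·5=30, C5→S3 5·6=30. Service 331; fixed 156; total 487.
{S1, S3}: C1→S3 3·11=33, C2→S1 5·14=70, C3→S3 5·14=70, C4→S3 6·5=30, C5→S3 5·6=30. Service 233; fixed 290; total 523.
{S1}: service 442 + fixed 134 = 576
{S1, S2, S3}: service 213 + fixed 643 = 856
(All 7 nonempty subsets were checked; S3 only is lowest.)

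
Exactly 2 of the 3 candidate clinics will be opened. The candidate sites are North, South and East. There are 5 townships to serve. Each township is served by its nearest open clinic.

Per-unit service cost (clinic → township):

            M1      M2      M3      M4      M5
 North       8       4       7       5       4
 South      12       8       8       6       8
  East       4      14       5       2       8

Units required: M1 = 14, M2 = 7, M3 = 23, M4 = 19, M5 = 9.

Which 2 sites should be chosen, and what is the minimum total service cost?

Choose North and East; total service cost 273.

With exactly 2 open, each township uses its cheapest among the chosen.
{North, East}: M1→East 4·14=56, M2→North 4·7=28, M3→East 5·23=115, M4→East 2·19=38, M5→North 4·9=36. Service cost 273.
{South, East}: service cost 337
{North, South}: service cost 432
Among all 3 size-2 choices, {North, East} is lowest.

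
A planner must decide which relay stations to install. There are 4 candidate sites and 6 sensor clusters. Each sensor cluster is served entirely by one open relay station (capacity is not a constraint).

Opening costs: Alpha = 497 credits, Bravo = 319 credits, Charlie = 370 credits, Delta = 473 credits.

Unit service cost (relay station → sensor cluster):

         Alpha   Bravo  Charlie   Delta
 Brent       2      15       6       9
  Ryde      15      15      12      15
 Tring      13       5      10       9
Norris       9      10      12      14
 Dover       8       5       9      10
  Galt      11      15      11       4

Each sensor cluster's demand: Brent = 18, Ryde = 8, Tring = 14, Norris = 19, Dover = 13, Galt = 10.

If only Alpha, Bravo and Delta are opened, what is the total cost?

Total cost: 1791

Each sensor cluster is assigned to its cheapest site among the open ones.
{Alpha, Bravo, Delta}: Brent→Alpha 2·18=36, Ryde→Alpha 15·8=120, Tring→Bravo 5·14=70, Norris→Alpha 9·19=171, Dover→Bravo 5·13=65, Galt→Delta 4·10=40. Service 502; fixed 1289; total 1791.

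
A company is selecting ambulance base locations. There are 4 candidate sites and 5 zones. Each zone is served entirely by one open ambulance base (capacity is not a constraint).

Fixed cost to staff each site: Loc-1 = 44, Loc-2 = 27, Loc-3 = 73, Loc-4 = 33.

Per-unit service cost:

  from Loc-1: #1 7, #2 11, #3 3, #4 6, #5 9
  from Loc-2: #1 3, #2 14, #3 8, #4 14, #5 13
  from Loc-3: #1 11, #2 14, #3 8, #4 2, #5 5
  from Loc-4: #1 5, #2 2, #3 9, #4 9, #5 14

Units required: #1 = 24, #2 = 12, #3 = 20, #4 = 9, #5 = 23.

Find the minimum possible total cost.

Minimum total cost: 466

For any fixed open set, each zone goes to its cheapest open site; total = fixed + service.
{Loc-1, Loc-2, Loc-3, Loc-4}: #1→Loc-2 3·24=72, #2→Loc-4 2·12=24, #3→Loc-1 3·20=60, #4→Loc-3 2·9=18, #5→Loc-3 5·23=115. Service 289; fixed 177; total 466.
{Loc-1, Loc-3, Loc-4}: #1→Loc-4 5·24=120, #2→Loc-4 2·12=24, #3→Loc-1 3·20=60, #4→Loc-3 2·9=18, #5→Loc-3 5·23=115. Service 337; fixed 150; total 487.
{Loc-1, Loc-2, Loc-4}: #1→Loc-2 3·24=72, #2→Loc-4 2·12=24, #3→Loc-1 3·20=60, #4→Loc-1 6·9=54, #5→Loc-1 9·23=207. Service 417; fixed 104; total 521.
{Loc-2}: #1→Loc-2 3·24=72, #2→Loc-2 14·12=168, #3→Loc-2 8·20=160, #4→Loc-2 14·9=126, #5→Loc-2 13·23=299. Service 825; fixed 27; total 852.
No other subset beats 466.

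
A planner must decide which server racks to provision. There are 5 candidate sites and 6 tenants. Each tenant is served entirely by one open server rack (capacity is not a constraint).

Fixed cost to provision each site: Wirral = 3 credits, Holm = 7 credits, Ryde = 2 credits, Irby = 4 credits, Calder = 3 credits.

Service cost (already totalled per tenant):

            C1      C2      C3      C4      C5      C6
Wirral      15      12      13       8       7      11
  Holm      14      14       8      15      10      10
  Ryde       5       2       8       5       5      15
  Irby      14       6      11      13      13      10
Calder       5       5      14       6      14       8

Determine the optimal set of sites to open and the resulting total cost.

For any fixed open set, each tenant goes to its cheapest open site; total = fixed + service.
{Ryde, Calder}: C1→Ryde 5, C2→Ryde 2, C3→Ryde 8, C4→Ryde 5, C5→Ryde 5, C6→Calder 8. Service 33; fixed 5; total 38.
{Wirral, Ryde}: service 36 + fixed 5 = 41
{Wirral, Ryde, Calder}: service 33 + fixed 8 = 41
{Wirral, Holm, Ryde, Irby, Calder}: service 33 + fixed 19 = 52
No other subset beats 38.

Open Ryde and Calder; minimum total cost 38.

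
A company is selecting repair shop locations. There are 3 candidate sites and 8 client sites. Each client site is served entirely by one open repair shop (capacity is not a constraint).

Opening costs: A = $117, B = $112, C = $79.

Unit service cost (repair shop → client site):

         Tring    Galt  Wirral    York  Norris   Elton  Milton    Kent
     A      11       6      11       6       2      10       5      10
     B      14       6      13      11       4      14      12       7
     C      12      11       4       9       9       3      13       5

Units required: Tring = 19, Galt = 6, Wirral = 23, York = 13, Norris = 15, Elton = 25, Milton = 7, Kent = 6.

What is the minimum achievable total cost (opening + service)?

For any fixed open set, each client site goes to its cheapest open site; total = fixed + service.
{A, C}: Tring→A 11·19=209, Galt→A 6·6=36, Wirral→C 4·23=92, York→A 6·13=78, Norris→A 2·15=30, Elton→C 3·25=75, Milton→A 5·7=35, Kent→C 5·6=30. Service 585; fixed 196; total 781.
{A, B, C}: Tring→A 11·19=209, Galt→A 6·6=36, Wirral→C 4·23=92, York→A 6·13=78, Norris→A 2·15=30, Elton→C 3·25=75, Milton→A 5·7=35, Kent→C 5·6=30. Service 585; fixed 308; total 893.
{B, C}: Tring→C 12·19=228, Galt→B 6·6=36, Wirral→C 4·23=92, York→C 9·13=117, Norris→B 4·15=60, Elton→C 3·25=75, Milton→B 12·7=84, Kent→C 5·6=30. Service 722; fixed 191; total 913.
{C}: Tring→C 12·19=228, Galt→C 11·6=66, Wirral→C 4·23=92, York→C 9·13=117, Norris→C 9·15=135, Elton→C 3·25=75, Milton→C 13·7=91, Kent→C 5·6=30. Service 834; fixed 79; total 913.
No other subset beats 781.

Minimum total cost: 781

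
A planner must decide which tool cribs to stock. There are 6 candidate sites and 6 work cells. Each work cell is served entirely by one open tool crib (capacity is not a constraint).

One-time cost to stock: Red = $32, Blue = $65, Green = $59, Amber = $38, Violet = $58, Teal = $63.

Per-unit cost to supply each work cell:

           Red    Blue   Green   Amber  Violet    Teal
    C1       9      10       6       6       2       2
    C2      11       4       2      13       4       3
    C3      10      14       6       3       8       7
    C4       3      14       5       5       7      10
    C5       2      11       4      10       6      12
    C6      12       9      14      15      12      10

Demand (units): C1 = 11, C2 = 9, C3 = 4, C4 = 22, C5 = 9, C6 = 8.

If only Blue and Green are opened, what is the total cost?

Total cost: 450

Each work cell is assigned to its cheapest site among the open ones.
{Blue, Green}: C1→Green 6·11=66, C2→Green 2·9=18, C3→Green 6·4=24, C4→Green 5·22=110, C5→Green 4·9=36, C6→Blue 9·8=72. Service 326; fixed 124; total 450.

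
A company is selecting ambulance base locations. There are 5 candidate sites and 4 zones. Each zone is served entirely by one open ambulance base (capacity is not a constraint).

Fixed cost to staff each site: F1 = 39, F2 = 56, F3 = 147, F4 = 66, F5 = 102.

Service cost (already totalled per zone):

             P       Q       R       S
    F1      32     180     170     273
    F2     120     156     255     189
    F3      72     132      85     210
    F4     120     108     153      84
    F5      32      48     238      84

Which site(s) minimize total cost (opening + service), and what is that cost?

Open F1 and F5; minimum total cost 475.

For any fixed open set, each zone goes to its cheapest open site; total = fixed + service.
{F1, F5}: P→F1 32, Q→F5 48, R→F1 170, S→F5 84. Service 334; fixed 141; total 475.
{F1, F4}: P→F1 32, Q→F4 108, R→F4 153, S→F4 84. Service 377; fixed 105; total 482.
{F4, F5}: P→F5 32, Q→F5 48, R→F4 153, S→F4 84. Service 317; fixed 168; total 485.
{F1, F2, F3, F4, F5}: service 249 + fixed 410 = 659
No other subset beats 475.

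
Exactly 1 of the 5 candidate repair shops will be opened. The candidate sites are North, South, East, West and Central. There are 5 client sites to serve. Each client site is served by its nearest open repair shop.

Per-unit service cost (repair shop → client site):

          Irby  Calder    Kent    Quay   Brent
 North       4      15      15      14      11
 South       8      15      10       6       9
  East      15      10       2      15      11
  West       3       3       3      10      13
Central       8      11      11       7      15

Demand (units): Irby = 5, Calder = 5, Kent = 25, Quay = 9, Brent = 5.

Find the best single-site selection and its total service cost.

Choose West only; total service cost 260.

With exactly 1 open, each client site uses its cheapest among the chosen.
{West}: Irby→West 3·5=15, Calder→West 3·5=15, Kent→West 3·25=75, Quay→West 10·9=90, Brent→West 13·5=65. Service cost 260.
{East}: service cost 365
{South}: service cost 464
Among all 5 size-1 choices, {West} is lowest.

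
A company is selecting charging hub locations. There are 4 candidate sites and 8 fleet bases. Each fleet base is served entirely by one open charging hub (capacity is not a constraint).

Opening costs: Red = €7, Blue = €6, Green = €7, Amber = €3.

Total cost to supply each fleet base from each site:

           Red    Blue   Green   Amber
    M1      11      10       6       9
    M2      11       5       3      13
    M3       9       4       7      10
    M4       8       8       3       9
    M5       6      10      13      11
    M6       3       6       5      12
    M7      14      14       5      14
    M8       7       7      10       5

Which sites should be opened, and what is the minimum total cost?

Open Red and Green; minimum total cost 54.

For any fixed open set, each fleet base goes to its cheapest open site; total = fixed + service.
{Red, Green}: M1→Green 6, M2→Green 3, M3→Green 7, M4→Green 3, M5→Red 6, M6→Red 3, M7→Green 5, M8→Red 7. Service 40; fixed 14; total 54.
{Red, Green, Amber}: M1→Green 6, M2→Green 3, M3→Green 7, M4→Green 3, M5→Red 6, M6→Red 3, M7→Green 5, M8→Amber 5. Service 38; fixed 17; total 55.
{Green, Amber}: service 45 + fixed 10 = 55
{Red, Blue, Green, Amber}: service 35 + fixed 23 = 58
No other subset beats 54.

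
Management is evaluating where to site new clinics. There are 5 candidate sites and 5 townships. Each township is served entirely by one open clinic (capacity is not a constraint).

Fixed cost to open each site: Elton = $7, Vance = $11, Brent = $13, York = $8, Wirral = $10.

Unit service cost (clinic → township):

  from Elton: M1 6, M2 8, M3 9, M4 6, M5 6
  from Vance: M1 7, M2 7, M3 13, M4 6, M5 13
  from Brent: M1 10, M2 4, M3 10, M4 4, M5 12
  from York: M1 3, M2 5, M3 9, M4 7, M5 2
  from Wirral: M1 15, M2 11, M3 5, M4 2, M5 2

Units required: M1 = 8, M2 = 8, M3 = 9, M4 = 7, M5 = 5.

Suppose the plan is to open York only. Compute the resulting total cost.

Total cost: 212

Each township is assigned to its cheapest site among the open ones.
{York}: M1→York 3·8=24, M2→York 5·8=40, M3→York 9·9=81, M4→York 7·7=49, M5→York 2·5=10. Service 204; fixed 8; total 212.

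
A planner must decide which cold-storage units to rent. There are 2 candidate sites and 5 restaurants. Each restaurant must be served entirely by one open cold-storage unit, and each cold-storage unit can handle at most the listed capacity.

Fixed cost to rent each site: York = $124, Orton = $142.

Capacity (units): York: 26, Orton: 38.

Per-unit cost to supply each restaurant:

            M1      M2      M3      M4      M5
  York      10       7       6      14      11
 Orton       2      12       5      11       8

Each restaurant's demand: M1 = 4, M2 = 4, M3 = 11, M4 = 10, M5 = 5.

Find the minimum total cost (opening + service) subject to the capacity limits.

Minimum total cost: 403

Open {Orton}: M1→Orton 2·4=8, M2→Orton 12·4=48, M3→Orton 5·11=55, M4→Orton 11·10=110, M5→Orton 8·5=40.
Loads: Orton carries 34/38. Service 261; fixed 142; total 403.
Next best feasible plan costs 507.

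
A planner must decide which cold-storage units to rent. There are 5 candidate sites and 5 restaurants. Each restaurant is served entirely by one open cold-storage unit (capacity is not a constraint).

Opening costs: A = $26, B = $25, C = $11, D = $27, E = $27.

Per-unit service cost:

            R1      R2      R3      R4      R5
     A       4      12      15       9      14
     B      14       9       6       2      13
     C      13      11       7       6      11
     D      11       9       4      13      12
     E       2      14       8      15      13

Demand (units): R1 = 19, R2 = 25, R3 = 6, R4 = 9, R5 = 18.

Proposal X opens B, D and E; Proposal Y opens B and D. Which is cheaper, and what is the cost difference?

Proposal X: {B, D, E}: R1→E 2·19=38, R2→B 9·25=225, R3→D 4·6=24, R4→B 2·9=18, R5→D 12·18=216. Service 521; fixed 79; total 600.
Proposal Y: {B, D}: R1→D 11·19=209, R2→B 9·25=225, R3→D 4·6=24, R4→B 2·9=18, R5→D 12·18=216. Service 692; fixed 52; total 744.
Difference: |600 − 744| = 144.

Proposal X is cheaper by 144.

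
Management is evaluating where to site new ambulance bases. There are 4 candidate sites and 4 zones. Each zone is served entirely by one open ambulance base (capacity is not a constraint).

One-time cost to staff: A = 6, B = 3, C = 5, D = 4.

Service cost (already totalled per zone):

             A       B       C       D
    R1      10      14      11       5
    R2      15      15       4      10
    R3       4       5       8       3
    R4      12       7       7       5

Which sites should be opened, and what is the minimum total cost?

Open C and D; minimum total cost 26.

For any fixed open set, each zone goes to its cheapest open site; total = fixed + service.
{C, D}: R1→D 5, R2→C 4, R3→D 3, R4→D 5. Service 17; fixed 9; total 26.
{D}: R1→D 5, R2→D 10, R3→D 3, R4→D 5. Service 23; fixed 4; total 27.
{B, C, D}: service 17 + fixed 12 = 29
{A, B, C, D}: R1→D 5, R2→C 4, R3→D 3, R4→D 5. Service 17; fixed 18; total 35.
No other subset beats 26.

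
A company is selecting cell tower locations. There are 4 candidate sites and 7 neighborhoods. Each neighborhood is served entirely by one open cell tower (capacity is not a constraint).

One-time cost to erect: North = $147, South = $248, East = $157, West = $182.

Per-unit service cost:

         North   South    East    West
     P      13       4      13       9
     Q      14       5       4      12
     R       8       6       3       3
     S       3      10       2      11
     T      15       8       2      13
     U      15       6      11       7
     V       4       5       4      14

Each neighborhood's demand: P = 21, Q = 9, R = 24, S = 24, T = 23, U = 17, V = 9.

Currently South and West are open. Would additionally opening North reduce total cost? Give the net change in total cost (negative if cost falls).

Yes — net change −30 (cost falls by 30).

Current service cost with {South, West}: 772.
Adding North: each neighborhood re-picks its cheapest; new service cost 595, saving 177.
Extra fixed cost: 147. Net change = 147 − 177 = -30.
(Totals: 1202 → 1172.)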